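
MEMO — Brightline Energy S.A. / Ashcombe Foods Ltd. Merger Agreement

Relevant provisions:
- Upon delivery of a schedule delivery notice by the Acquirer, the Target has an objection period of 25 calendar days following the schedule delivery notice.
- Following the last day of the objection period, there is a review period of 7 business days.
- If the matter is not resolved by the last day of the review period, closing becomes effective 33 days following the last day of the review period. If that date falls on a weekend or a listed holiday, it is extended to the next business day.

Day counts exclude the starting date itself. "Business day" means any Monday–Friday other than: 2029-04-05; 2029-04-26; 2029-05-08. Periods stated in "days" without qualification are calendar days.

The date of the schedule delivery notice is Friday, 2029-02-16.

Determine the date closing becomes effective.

2029-04-24

The last day of the objection period: 25 calendar days after 2029-02-16 is 2029-03-13.
From Tuesday, 2029-03-13, 7 business days (Mar 14, Mar 15, Mar 16, Mar 19, Mar 20, Mar 21, Mar 22, skipping weekends) brings us to Thursday, 2029-03-22, which is the last day of the review period.
Adding 33 calendar days to 2029-03-22 gives 2029-04-24, which is the date closing becomes effective. 2029-04-24 is a Tuesday and is not a listed holiday, so no roll-forward applies.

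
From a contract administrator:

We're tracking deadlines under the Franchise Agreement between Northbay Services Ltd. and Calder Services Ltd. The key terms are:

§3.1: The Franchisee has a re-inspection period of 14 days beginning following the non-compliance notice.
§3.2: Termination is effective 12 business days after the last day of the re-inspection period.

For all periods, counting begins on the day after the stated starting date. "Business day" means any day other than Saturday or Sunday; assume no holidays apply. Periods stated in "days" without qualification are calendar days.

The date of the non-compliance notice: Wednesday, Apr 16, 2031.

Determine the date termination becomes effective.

Adding 14 calendar days to Apr 16, 2031 gives Apr 30, 2031, which is the last day of the re-inspection period.
The date termination becomes effective: counting 12 business days from Wednesday, Apr 30, 2031 (May 1, May 2, May 5, May 6, …, May 14, May 15, May 16, skipping weekends) reaches Friday, May 16, 2031.

May 16, 2031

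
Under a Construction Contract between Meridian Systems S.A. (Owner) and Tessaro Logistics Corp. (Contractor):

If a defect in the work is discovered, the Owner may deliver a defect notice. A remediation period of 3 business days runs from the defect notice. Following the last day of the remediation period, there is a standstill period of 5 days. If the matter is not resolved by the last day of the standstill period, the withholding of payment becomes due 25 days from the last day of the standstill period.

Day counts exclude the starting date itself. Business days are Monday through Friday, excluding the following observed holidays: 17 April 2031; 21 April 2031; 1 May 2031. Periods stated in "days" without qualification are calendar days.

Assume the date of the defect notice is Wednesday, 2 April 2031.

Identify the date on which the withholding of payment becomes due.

The last day of the remediation period: counting 3 business days from Wednesday, 2 April 2031 (Apr 3, Apr 4, Apr 7, skipping weekends) reaches Monday, 7 April 2031.
The last day of the standstill period: 5 calendar days after 7 April 2031 is 12 April 2031.
The date on which the withholding of payment becomes due: 12 April 2031 + 25 days = 7 May 2031.

7 May 2031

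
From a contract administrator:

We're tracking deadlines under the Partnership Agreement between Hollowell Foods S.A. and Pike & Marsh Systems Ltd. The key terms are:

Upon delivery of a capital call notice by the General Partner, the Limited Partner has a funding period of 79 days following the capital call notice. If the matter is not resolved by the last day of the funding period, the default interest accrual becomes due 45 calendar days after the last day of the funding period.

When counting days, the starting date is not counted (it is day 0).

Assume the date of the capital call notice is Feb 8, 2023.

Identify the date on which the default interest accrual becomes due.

Adding 79 calendar days to Feb 8, 2023 gives Apr 28, 2023, which is the last day of the funding period.
The date on which the default interest accrual becomes due: Apr 28, 2023 + 45 days = Jun 12, 2023.

Jun 12, 2023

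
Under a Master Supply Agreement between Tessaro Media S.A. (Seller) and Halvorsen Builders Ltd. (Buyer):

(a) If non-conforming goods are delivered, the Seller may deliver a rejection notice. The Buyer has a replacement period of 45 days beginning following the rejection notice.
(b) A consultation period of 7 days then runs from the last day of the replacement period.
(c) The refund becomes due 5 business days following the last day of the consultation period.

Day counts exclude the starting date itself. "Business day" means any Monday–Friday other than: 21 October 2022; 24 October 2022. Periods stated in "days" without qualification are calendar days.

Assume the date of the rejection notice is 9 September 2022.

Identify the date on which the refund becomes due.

The last day of the replacement period: 9 September 2022 + 45 days = 24 October 2022.
Adding 7 calendar days to 24 October 2022 gives 31 October 2022, which is the last day of the consultation period.
From Monday, 31 October 2022, 5 business days (Nov 1, Nov 2, Nov 3, Nov 4, Nov 7, skipping weekends) brings us to Monday, 7 November 2022, which is the date on which the refund becomes due.

7 November 2022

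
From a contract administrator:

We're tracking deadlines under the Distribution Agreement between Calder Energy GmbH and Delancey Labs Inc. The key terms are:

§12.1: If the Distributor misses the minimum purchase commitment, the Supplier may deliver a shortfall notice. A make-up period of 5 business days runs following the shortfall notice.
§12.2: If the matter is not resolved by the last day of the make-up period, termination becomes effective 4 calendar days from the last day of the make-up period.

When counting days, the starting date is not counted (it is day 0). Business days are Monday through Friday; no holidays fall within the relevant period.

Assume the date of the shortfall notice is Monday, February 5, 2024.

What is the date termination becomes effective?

February 16, 2024

The last day of the make-up period: counting 5 business days from Monday, February 5, 2024 (Feb 6, Feb 7, Feb 8, Feb 9, Feb 12, skipping weekends) reaches Monday, February 12, 2024.
The date termination becomes effective: 4 calendar days after February 12, 2024 is February 16, 2024.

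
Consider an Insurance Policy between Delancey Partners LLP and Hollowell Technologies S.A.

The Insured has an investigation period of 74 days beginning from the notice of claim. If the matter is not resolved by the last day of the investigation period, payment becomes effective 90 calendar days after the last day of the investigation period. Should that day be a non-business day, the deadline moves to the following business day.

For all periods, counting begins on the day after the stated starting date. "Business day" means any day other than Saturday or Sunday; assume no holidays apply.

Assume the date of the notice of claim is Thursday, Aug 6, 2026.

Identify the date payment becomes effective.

Jan 18, 2027

The last day of the investigation period: 74 calendar days after Aug 6, 2026 is Oct 19, 2026.
The date payment becomes effective: Oct 19, 2026 + 90 days = Jan 17, 2027. That falls on a Sunday, so it rolls to the next business day, Monday, Jan 18, 2027.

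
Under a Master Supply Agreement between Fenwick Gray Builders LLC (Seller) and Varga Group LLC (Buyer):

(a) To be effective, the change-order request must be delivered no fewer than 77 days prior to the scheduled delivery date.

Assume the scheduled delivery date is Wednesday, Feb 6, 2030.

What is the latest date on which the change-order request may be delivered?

Counting back 77 calendar days from Feb 6, 2030 gives Nov 21, 2029.

Nov 21, 2029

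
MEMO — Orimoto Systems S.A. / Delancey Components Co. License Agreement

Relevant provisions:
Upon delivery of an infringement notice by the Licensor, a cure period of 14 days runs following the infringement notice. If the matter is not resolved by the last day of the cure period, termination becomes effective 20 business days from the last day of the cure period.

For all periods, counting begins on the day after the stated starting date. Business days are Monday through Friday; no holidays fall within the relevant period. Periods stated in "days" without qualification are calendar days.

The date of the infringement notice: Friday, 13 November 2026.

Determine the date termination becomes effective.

The last day of the cure period: 14 calendar days after 13 November 2026 is 27 November 2026.
From Friday, 27 November 2026, 20 business days (Nov 30, Dec 1, Dec 2, Dec 3, …, Dec 23, Dec 24, Dec 25, skipping weekends) brings us to Friday, 25 December 2026, which is the date termination becomes effective.

25 December 2026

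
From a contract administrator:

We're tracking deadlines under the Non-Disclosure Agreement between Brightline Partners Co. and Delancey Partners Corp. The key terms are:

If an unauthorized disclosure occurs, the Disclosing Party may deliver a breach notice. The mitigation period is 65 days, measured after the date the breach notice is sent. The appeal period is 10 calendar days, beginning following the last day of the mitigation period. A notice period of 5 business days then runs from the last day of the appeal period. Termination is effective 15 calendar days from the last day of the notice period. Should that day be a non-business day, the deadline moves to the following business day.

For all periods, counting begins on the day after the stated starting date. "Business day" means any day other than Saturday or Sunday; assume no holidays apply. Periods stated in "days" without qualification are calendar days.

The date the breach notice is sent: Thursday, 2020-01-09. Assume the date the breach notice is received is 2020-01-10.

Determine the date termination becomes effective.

The last day of the mitigation period: 65 calendar days after 2020-01-09 is 2020-03-14.
The last day of the appeal period: 10 calendar days after 2020-03-14 is 2020-03-24.
From Tuesday, 2020-03-24, 5 business days (Mar 25, Mar 26, Mar 27, Mar 30, Mar 31, skipping weekends) brings us to Tuesday, 2020-03-31, which is the last day of the notice period.
The date termination becomes effective: 2020-03-31 + 15 days = 2020-04-15. 2020-04-15 is a Wednesday, so no roll-forward applies.

2020-04-15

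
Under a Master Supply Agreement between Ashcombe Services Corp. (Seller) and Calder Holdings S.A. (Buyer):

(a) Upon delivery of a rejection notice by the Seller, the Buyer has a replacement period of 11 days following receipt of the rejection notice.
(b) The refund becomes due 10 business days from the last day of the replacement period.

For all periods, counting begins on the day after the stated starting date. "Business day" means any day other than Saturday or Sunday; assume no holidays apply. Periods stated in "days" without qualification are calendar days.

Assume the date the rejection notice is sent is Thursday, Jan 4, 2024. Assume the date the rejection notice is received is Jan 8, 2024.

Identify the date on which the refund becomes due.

The last day of the replacement period: 11 calendar days after Jan 8, 2024 is Jan 19, 2024.
The date on which the refund becomes due: 10 business days after Friday, Jan 19, 2024, skipping weekends — Jan 22, Jan 23, Jan 24, Jan 25, Jan 26, Jan 29, Jan 30, Jan 31, Feb 1, Feb 2 — lands on Friday, Feb 2, 2024.

Feb 2, 2024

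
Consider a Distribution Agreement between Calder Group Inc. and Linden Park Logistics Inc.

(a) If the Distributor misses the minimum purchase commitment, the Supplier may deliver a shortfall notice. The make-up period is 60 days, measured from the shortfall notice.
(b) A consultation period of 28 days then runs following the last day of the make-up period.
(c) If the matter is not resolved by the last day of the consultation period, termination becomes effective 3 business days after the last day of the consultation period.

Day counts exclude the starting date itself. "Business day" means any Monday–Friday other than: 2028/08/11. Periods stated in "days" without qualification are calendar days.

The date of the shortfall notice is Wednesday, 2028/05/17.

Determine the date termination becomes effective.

Adding 60 calendar days to 2028/05/17 gives 2028/07/16, which is the last day of the make-up period.
The last day of the consultation period: 28 calendar days after 2028/07/16 is 2028/08/13.
From Sunday, 2028/08/13, 3 business days (Aug 14, Aug 15, Aug 16, skipping weekends) brings us to Wednesday, 2028/08/16, which is the date termination becomes effective.

2028/08/16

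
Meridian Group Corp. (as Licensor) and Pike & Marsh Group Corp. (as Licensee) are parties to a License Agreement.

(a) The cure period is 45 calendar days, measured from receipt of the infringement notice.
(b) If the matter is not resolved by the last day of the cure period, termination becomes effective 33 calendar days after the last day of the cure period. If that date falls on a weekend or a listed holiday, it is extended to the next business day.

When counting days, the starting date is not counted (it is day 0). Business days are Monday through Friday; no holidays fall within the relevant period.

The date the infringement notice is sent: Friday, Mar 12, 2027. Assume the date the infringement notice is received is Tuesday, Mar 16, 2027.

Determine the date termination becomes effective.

Jun 2, 2027

Adding 45 calendar days to Mar 16, 2027 gives Apr 30, 2027, which is the last day of the cure period.
Adding 33 calendar days to Apr 30, 2027 gives Jun 2, 2027, which is the date termination becomes effective. Jun 2, 2027 is a Wednesday, so no roll-forward applies.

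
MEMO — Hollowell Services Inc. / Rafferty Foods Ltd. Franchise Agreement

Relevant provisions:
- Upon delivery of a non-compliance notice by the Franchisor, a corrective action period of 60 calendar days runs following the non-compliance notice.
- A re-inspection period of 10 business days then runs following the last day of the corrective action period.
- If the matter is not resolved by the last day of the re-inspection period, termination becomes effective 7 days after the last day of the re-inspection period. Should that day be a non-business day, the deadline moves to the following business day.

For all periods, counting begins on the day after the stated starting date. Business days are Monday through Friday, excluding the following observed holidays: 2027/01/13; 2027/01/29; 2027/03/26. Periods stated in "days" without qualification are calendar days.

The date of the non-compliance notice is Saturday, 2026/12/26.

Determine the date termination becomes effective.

2027/03/17

The last day of the corrective action period: 2026/12/26 + 60 days = 2027/02/24.
The last day of the re-inspection period: 10 business days after Wednesday, 2027/02/24, skipping weekends — Feb 25, Feb 26, Mar 1, Mar 2, Mar 3, Mar 4, Mar 5, Mar 8, Mar 9, Mar 10 — lands on Wednesday, 2027/03/10.
Adding 7 calendar days to 2027/03/10 gives 2027/03/17, which is the date termination becomes effective. 2027/03/17 is a Wednesday and is not a listed holiday, so no roll-forward applies.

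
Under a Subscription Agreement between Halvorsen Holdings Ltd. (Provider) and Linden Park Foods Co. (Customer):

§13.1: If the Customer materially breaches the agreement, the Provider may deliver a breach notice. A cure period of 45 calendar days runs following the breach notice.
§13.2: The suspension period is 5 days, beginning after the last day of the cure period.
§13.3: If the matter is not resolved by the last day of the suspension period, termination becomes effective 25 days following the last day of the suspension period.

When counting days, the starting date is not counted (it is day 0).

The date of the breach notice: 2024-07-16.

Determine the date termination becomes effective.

2024-09-29

The last day of the cure period: 45 calendar days after 2024-07-16 is 2024-08-30.
The last day of the suspension period: 2024-08-30 + 5 days = 2024-09-04.
Adding 25 calendar days to 2024-09-04 gives 2024-09-29, which is the date termination becomes effective.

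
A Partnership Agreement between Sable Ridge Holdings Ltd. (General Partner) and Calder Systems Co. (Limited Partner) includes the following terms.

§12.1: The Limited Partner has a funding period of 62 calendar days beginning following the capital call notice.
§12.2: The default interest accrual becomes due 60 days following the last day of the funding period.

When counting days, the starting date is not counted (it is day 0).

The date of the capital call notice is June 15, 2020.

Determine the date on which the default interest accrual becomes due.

October 15, 2020

The last day of the funding period: 62 calendar days after June 15, 2020 is August 16, 2020.
Adding 60 calendar days to August 16, 2020 gives October 15, 2020, which is the date on which the default interest accrual becomes due.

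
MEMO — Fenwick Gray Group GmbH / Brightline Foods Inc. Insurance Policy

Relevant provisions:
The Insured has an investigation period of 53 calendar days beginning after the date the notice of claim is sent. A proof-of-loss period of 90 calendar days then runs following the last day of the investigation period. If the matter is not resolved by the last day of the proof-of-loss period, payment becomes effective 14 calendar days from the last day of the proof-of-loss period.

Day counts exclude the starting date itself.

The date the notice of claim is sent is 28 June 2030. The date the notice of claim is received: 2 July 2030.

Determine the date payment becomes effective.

2 December 2030

The last day of the investigation period: 53 calendar days after 28 June 2030 is 20 August 2030.
The last day of the proof-of-loss period: 90 calendar days after 20 August 2030 is 18 November 2030.
Adding 14 calendar days to 18 November 2030 gives 2 December 2030, which is the date payment becomes effective.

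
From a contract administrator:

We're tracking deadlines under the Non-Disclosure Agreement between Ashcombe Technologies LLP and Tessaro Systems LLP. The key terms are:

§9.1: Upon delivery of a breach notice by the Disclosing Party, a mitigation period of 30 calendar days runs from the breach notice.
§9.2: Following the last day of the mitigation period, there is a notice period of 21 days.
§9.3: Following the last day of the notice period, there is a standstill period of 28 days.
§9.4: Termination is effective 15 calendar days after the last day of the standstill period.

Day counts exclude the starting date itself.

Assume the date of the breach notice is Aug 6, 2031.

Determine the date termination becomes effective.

The last day of the mitigation period: 30 calendar days after Aug 6, 2031 is Sep 5, 2031.
The last day of the notice period: Sep 5, 2031 + 21 days = Sep 26, 2031.
The last day of the standstill period: Sep 26, 2031 + 28 days = Oct 24, 2031.
The date termination becomes effective: 15 calendar days after Oct 24, 2031 is Nov 8, 2031.

Nov 8, 2031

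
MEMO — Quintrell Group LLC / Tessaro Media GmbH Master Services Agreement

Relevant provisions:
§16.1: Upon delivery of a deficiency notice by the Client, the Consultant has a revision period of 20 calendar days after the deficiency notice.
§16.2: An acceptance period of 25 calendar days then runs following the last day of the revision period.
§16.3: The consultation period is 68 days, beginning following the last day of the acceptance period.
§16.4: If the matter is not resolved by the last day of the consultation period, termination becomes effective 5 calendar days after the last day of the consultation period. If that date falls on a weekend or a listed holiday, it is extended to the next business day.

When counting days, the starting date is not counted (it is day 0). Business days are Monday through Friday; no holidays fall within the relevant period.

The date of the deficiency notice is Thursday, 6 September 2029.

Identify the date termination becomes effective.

2 January 2030

The last day of the revision period: 20 calendar days after 6 September 2029 is 26 September 2029.
The last day of the acceptance period: 25 calendar days after 26 September 2029 is 21 October 2029.
The last day of the consultation period: 68 calendar days after 21 October 2029 is 28 December 2029.
Adding 5 calendar days to 28 December 2029 gives 2 January 2030, which is the date termination becomes effective. 2 January 2030 is a Wednesday, so no roll-forward applies.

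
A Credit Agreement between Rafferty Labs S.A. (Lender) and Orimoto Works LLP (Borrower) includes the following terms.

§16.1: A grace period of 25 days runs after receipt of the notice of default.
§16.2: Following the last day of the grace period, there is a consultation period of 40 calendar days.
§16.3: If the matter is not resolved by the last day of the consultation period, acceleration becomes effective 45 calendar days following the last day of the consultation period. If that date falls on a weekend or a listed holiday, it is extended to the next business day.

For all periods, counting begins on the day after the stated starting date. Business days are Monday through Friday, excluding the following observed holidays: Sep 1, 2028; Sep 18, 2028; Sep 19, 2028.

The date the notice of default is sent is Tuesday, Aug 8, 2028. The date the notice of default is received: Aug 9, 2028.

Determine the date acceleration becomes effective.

The last day of the grace period: Aug 9, 2028 + 25 days = Sep 3, 2028.
The last day of the consultation period: 40 calendar days after Sep 3, 2028 is Oct 13, 2028.
Adding 45 calendar days to Oct 13, 2028 gives Nov 27, 2028, which is the date acceleration becomes effective. Nov 27, 2028 is a Monday and is not a listed holiday, so no roll-forward applies.

Nov 27, 2028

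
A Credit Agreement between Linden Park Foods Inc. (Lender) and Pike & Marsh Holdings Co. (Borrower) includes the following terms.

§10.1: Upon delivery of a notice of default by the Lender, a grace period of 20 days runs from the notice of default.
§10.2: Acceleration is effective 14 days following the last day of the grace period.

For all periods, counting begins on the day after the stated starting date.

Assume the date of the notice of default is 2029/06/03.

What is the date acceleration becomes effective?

The last day of the grace period: 20 calendar days after 2029/06/03 is 2029/06/23.
The date acceleration becomes effective: 14 calendar days after 2029/06/23 is 2029/07/07.

2029/07/07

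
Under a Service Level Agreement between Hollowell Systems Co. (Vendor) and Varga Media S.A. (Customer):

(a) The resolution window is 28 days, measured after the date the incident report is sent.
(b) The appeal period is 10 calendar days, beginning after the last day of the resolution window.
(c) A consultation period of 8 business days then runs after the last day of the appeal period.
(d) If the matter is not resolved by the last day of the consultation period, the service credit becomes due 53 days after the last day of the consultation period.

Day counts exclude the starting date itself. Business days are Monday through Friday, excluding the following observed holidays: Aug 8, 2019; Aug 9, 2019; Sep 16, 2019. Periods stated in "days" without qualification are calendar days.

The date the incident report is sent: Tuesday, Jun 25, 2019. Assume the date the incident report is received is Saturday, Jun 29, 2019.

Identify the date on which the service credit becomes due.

Oct 8, 2019

The last day of the resolution window: Jun 25, 2019 + 28 days = Jul 23, 2019.
The last day of the appeal period: 10 calendar days after Jul 23, 2019 is Aug 2, 2019.
From Friday, Aug 2, 2019, 8 business days (Aug 5, Aug 6, Aug 7, Aug 12, Aug 13, Aug 14, Aug 15, Aug 16, skipping weekends and the listed holidays on Aug 8, Aug 9) brings us to Friday, Aug 16, 2019, which is the last day of the consultation period.
Adding 53 calendar days to Aug 16, 2019 gives Oct 8, 2019, which is the date on which the service credit becomes due.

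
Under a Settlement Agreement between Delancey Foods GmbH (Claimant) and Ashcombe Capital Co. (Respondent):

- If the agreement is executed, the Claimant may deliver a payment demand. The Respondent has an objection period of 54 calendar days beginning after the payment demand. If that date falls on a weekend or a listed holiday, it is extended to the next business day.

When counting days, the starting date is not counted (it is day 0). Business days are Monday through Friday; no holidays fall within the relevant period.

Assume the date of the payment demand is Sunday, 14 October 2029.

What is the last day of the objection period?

7 December 2029

Adding 54 calendar days to 14 October 2029 gives 7 December 2029, which is the last day of the objection period. 7 December 2029 is a Friday, so no roll-forward applies.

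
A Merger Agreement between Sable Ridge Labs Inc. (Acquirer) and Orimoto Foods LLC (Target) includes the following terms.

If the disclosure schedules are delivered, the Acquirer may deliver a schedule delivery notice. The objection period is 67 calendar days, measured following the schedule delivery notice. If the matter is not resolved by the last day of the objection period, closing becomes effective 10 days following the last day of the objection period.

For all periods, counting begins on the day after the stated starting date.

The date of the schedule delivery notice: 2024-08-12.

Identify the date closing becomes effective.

2024-10-28

The last day of the objection period: 67 calendar days after 2024-08-12 is 2024-10-18.
The date closing becomes effective: 10 calendar days after 2024-10-18 is 2024-10-28.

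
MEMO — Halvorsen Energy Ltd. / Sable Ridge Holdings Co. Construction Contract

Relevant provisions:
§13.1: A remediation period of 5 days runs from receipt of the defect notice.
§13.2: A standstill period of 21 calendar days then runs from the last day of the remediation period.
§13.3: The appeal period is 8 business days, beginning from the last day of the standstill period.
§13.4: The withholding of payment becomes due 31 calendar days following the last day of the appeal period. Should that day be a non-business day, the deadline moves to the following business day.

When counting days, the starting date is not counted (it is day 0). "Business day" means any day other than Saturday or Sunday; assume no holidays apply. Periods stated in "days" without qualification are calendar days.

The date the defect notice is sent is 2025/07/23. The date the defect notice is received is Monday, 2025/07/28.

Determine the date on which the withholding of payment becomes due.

2025/10/06

The last day of the remediation period: 2025/07/28 + 5 days = 2025/08/02.
The last day of the standstill period: 21 calendar days after 2025/08/02 is 2025/08/23.
The last day of the appeal period: 8 business days after Saturday, 2025/08/23, skipping weekends — Aug 25, Aug 26, Aug 27, Aug 28, Aug 29, Sep 1, Sep 2, Sep 3 — lands on Wednesday, 2025/09/03.
The date on which the withholding of payment becomes due: 31 calendar days after 2025/09/03 is 2025/10/04. That falls on a Saturday, so it rolls to the next business day, Monday, 2025/10/06.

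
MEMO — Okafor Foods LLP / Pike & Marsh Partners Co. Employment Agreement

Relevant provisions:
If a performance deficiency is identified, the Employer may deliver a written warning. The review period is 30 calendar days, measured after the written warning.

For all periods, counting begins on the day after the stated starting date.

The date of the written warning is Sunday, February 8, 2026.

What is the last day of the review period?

March 10, 2026

The last day of the review period: 30 calendar days after February 8, 2026 is March 10, 2026.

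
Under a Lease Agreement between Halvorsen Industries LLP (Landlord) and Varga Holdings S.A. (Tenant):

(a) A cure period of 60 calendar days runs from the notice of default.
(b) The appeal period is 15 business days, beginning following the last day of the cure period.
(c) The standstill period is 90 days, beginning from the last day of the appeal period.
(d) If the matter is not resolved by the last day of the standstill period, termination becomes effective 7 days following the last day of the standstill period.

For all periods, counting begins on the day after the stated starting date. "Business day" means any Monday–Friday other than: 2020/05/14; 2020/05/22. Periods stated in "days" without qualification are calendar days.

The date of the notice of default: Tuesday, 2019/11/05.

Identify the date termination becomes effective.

The last day of the cure period: 2019/11/05 + 60 days = 2020/01/04.
The last day of the appeal period: 15 business days after Saturday, 2020/01/04, skipping weekends — Jan 6, Jan 7, Jan 8, Jan 9, …, Jan 22, Jan 23, Jan 24 — lands on Friday, 2020/01/24.
Adding 90 calendar days to 2020/01/24 gives 2020/04/23, which is the last day of the standstill period.
The date termination becomes effective: 7 calendar days after 2020/04/23 is 2020/04/30.

2020/04/30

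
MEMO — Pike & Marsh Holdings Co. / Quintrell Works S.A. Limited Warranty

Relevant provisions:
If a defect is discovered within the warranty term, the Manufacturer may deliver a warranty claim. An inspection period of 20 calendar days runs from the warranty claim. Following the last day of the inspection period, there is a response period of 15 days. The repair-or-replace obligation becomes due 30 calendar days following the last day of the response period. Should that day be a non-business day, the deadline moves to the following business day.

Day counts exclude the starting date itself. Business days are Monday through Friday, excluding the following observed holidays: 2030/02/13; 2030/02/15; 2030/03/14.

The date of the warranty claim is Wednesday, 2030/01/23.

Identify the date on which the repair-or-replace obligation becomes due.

Adding 20 calendar days to 2030/01/23 gives 2030/02/12, which is the last day of the inspection period.
The last day of the response period: 2030/02/12 + 15 days = 2030/02/27.
The date on which the repair-or-replace obligation becomes due: 2030/02/27 + 30 days = 2030/03/29. 2030/03/29 is a Friday and is not a listed holiday, so no roll-forward applies.

2030/03/29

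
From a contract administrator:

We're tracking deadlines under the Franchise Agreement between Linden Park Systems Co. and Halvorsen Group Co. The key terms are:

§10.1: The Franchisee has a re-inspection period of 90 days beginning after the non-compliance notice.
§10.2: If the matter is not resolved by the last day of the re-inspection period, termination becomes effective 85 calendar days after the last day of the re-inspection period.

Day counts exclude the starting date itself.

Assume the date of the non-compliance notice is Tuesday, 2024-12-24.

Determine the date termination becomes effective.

Adding 90 calendar days to 2024-12-24 gives 2025-03-24, which is the last day of the re-inspection period.
The date termination becomes effective: 2025-03-24 + 85 days = 2025-06-17.

2025-06-17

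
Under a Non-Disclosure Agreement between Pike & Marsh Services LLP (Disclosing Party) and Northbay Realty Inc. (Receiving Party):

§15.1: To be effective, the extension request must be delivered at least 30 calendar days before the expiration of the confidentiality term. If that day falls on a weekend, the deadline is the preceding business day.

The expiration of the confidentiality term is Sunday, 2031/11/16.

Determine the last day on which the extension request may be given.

2031/10/17

Counting back 30 calendar days from 2031/11/16 gives 2031/10/17. That is a Friday, so no adjustment is needed.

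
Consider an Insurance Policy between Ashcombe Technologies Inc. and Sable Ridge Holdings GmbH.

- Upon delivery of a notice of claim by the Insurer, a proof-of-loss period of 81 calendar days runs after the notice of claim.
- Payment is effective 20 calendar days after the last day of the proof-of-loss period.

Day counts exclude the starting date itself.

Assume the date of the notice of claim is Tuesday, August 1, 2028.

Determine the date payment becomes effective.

November 10, 2028

Adding 81 calendar days to August 1, 2028 gives October 21, 2028, which is the last day of the proof-of-loss period.
The date payment becomes effective: 20 calendar days after October 21, 2028 is November 10, 2028.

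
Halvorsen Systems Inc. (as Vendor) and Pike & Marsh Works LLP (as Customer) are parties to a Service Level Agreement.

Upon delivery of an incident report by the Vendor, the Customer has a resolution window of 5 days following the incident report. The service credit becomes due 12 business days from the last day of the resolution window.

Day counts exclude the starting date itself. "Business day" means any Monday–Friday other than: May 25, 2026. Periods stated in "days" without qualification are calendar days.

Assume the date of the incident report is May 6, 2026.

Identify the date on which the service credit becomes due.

May 28, 2026

The last day of the resolution window: 5 calendar days after May 6, 2026 is May 11, 2026.
The date on which the service credit becomes due: 12 business days after Monday, May 11, 2026, skipping weekends and the listed holiday on May 25 — May 12, May 13, May 14, May 15, …, May 26, May 27, May 28 — lands on Thursday, May 28, 2026.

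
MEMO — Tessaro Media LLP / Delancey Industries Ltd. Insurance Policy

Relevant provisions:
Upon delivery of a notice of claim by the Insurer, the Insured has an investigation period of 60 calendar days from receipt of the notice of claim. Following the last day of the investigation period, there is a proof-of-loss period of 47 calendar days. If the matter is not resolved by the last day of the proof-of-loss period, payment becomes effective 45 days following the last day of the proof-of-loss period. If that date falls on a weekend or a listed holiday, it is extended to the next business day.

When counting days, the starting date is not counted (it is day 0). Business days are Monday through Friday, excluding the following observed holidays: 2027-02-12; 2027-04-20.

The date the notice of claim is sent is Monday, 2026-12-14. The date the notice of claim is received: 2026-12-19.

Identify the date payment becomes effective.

Adding 60 calendar days to 2026-12-19 gives 2027-02-17, which is the last day of the investigation period.
Adding 47 calendar days to 2027-02-17 gives 2027-04-05, which is the last day of the proof-of-loss period.
The date payment becomes effective: 2027-04-05 + 45 days = 2027-05-20. 2027-05-20 is a Thursday and is not a listed holiday, so no roll-forward applies.

2027-05-20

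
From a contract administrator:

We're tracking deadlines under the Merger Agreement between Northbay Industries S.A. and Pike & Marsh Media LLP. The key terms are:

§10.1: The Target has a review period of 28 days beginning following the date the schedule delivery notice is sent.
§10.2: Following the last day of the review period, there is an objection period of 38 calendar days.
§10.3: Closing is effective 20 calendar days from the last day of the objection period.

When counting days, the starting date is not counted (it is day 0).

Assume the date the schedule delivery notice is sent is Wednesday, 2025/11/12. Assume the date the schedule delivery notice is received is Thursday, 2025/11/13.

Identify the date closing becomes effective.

2026/02/06

The last day of the review period: 2025/11/12 + 28 days = 2025/12/10.
The last day of the objection period: 38 calendar days after 2025/12/10 is 2026/01/17.
The date closing becomes effective: 2026/01/17 + 20 days = 2026/02/06.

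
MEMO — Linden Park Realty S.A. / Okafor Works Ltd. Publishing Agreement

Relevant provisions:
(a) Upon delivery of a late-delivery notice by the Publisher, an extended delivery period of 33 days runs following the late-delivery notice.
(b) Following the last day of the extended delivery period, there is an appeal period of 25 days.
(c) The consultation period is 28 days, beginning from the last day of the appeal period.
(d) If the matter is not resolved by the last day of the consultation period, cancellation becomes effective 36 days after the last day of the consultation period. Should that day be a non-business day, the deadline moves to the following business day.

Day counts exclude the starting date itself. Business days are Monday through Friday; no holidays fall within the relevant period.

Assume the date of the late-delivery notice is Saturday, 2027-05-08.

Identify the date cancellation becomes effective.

Adding 33 calendar days to 2027-05-08 gives 2027-06-10, which is the last day of the extended delivery period.
The last day of the appeal period: 25 calendar days after 2027-06-10 is 2027-07-05.
The last day of the consultation period: 28 calendar days after 2027-07-05 is 2027-08-02.
Adding 36 calendar days to 2027-08-02 gives 2027-09-07, which is the date cancellation becomes effective. 2027-09-07 is a Tuesday, so no roll-forward applies.

2027-09-07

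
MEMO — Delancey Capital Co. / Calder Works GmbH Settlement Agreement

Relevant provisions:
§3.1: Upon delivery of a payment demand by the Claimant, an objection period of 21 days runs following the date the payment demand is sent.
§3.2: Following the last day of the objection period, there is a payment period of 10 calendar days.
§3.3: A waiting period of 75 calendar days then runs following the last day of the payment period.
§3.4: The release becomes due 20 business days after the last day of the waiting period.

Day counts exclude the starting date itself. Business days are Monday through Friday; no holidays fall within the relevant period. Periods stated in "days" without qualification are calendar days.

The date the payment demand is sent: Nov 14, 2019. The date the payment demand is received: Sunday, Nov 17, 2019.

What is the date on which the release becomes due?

Mar 27, 2020

The last day of the objection period: Nov 14, 2019 + 21 days = Dec 5, 2019.
The last day of the payment period: 10 calendar days after Dec 5, 2019 is Dec 15, 2019.
Adding 75 calendar days to Dec 15, 2019 gives Feb 28, 2020, which is the last day of the waiting period.
From Friday, Feb 28, 2020, 20 business days (Mar 2, Mar 3, Mar 4, Mar 5, …, Mar 25, Mar 26, Mar 27, skipping weekends) brings us to Friday, Mar 27, 2020, which is the date on which the release becomes due.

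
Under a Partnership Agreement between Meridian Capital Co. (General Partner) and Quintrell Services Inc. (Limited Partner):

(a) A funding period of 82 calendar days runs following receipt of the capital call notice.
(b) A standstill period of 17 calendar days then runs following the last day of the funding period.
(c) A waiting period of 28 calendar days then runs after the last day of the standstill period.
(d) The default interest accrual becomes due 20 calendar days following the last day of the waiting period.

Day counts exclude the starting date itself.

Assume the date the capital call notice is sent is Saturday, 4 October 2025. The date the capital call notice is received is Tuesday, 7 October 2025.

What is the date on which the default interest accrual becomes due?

The last day of the funding period: 7 October 2025 + 82 days = 28 December 2025.
Adding 17 calendar days to 28 December 2025 gives 14 January 2026, which is the last day of the standstill period.
The last day of the waiting period: 14 January 2026 + 28 days = 11 February 2026.
The date on which the default interest accrual becomes due: 20 calendar days after 11 February 2026 is 3 March 2026.

3 March 2026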